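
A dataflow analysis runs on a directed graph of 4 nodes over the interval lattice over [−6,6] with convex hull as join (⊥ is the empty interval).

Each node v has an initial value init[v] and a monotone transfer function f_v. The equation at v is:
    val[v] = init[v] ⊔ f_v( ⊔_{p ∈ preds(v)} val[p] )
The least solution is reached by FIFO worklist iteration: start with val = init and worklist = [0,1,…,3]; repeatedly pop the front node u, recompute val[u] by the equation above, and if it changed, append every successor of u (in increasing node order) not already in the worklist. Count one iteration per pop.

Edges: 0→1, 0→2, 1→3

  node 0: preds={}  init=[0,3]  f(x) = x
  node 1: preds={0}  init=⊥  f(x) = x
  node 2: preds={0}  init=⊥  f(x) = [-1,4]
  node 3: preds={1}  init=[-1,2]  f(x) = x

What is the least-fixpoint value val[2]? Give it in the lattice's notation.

Worklist (4 pops):
  #1 pop 0: in=⊥ → [0,3] (no change)
  #2 pop 1: in=[0,3] → [0,3] (was ⊥); enqueue []
  #3 pop 2: in=[0,3] → [-1,4] (was ⊥); enqueue []
  #4 pop 3: in=[0,3] → [-1,3] (was [-1,2]); enqueue []

Fixpoint:
  val[0] = [0,3]
  val[1] = [0,3]
  val[2] = [-1,4]
  val[3] = [-1,3]

[-1,4]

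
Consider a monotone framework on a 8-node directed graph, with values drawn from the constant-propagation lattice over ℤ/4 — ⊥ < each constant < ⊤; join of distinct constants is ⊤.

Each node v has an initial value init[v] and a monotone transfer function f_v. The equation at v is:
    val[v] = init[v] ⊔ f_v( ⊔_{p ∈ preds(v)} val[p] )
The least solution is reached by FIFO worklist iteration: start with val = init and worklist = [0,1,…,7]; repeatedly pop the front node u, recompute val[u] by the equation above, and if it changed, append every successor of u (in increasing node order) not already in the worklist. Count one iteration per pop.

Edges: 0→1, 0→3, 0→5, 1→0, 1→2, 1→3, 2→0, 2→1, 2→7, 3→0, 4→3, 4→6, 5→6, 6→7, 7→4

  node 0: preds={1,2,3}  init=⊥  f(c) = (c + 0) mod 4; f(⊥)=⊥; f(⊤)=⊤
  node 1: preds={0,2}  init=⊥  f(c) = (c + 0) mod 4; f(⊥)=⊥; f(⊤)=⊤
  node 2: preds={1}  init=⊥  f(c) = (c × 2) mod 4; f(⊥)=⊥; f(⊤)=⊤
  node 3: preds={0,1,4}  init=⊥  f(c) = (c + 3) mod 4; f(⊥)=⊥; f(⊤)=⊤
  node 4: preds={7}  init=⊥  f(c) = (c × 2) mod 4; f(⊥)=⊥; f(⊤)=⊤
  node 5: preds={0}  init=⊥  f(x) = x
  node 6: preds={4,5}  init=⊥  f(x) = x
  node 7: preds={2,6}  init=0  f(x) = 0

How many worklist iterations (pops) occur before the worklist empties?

Trace (26 dequeues):
  [1] u=0 | in ⊥ | out ⊥ | ==
  [2] u=1 | in ⊥ | out ⊥ | ==
  [3] u=2 | in ⊥ | out ⊥ | ==
  [4] u=3 | in ⊥ | out ⊥ | ==
  [5] u=4 | in 0 | out 0 | prev ⊥ | push {3}
  [6] u=5 | in ⊥ | out ⊥ | ==
  [7] u=6 | in 0 | out 0 | prev ⊥ | push {}
  [8] u=7 | in 0 | out 0 | ==
  [9] u=3 | in 0 | out 3 | prev ⊥ | push {0}
  [10] u=0 | in 3 | out 3 | prev ⊥ | push {1,3,5}
  [11] u=1 | in 3 | out 3 | prev ⊥ | push {0,2}
  [12] u=3 | in ⊤ | out ⊤ | prev 3 | push {}
  [13] u=5 | in 3 | out 3 | prev ⊥ | push {6}
  [14] u=0 | in ⊤ | out ⊤ | prev 3 | push {1,3,5}
  [15] u=2 | in 3 | out 2 | prev ⊥ | push {0,7}
  [16] u=6 | in ⊤ | out ⊤ | prev 0 | push {}
  [17] u=1 | in ⊤ | out ⊤ | prev 3 | push {2}
  [18] u=3 | in ⊤ | out ⊤ | ==
  [19] u=5 | in ⊤ | out ⊤ | prev 3 | push {6}
  [20] u=0 | in ⊤ | out ⊤ | ==
  [21] u=7 | in ⊤ | out 0 | ==
  [22] u=2 | in ⊤ | out ⊤ | prev 2 | push {0,1,7}
  [23] u=6 | in ⊤ | out ⊤ | ==
  [24] u=0 | in ⊤ | out ⊤ | ==
  [25] u=1 | in ⊤ | out ⊤ | ==
  [26] u=7 | in ⊤ | out 0 | ==

Converged values:
  [0] ⊤
  [1] ⊤
  [2] ⊤
  [3] ⊤
  [4] 0
  [5] ⊤
  [6] ⊤
  [7] 0

26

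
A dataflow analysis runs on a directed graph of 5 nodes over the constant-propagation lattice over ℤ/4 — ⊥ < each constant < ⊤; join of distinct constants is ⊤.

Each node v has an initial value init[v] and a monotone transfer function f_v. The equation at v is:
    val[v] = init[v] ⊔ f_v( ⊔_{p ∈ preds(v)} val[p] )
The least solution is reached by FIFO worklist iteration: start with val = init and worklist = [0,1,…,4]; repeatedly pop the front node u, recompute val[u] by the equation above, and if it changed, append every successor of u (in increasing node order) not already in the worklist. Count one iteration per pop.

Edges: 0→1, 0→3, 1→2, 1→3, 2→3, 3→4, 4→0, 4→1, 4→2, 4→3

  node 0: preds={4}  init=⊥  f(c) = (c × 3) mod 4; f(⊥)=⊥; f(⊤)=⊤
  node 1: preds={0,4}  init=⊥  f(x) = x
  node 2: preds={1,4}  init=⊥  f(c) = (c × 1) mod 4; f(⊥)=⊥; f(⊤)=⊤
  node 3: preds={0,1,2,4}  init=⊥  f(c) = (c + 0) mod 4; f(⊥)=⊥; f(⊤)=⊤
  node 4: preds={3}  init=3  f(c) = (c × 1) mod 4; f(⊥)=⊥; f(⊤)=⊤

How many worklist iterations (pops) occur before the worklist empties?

Worklist (9 pops):
  #1 pop 0: in=3 → 1 (was ⊥); enqueue []
  #2 pop 1: in=⊤ → ⊤ (was ⊥); enqueue []
  #3 pop 2: in=⊤ → ⊤ (was ⊥); enqueue []
  #4 pop 3: in=⊤ → ⊤ (was ⊥); enqueue []
  #5 pop 4: in=⊤ → ⊤ (was 3); enqueue [0,1,2,3]
  #6 pop 0: in=⊤ → ⊤ (was 1); enqueue []
  #7 pop 1: in=⊤ → ⊤ (no change)
  #8 pop 2: in=⊤ → ⊤ (no change)
  #9 pop 3: in=⊤ → ⊤ (no change)

Fixpoint:
  val[0] = ⊤
  val[1] = ⊤
  val[2] = ⊤
  val[3] = ⊤
  val[4] = ⊤

9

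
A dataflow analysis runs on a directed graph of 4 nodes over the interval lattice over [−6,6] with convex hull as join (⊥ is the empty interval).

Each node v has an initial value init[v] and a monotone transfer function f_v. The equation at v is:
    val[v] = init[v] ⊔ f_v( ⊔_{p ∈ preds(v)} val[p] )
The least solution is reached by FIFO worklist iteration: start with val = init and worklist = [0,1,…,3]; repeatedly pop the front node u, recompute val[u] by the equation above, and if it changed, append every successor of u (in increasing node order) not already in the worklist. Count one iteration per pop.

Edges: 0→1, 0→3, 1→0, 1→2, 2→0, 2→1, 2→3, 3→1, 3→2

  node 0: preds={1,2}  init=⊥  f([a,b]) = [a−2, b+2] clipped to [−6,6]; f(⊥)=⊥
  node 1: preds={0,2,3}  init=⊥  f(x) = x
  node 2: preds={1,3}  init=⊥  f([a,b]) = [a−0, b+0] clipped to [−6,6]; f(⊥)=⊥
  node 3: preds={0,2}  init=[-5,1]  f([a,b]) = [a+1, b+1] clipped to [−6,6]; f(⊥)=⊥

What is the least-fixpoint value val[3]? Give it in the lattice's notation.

[-5,6]

Trace (18 dequeues):
  [1] u=0 | in ⊥ | out ⊥ | ==
  [2] u=1 | in [-5,1] | out [-5,1] | prev ⊥ | push {0}
  [3] u=2 | in [-5,1] | out [-5,1] | prev ⊥ | push {1}
  [4] u=3 | in [-5,1] | out [-5,2] | prev [-5,1] | push {2}
  [5] u=0 | in [-5,1] | out [-6,3] | prev ⊥ | push {3}
  [6] u=1 | in [-6,3] | out [-6,3] | prev [-5,1] | push {0}
  [7] u=2 | in [-6,3] | out [-6,3] | prev [-5,1] | push {1}
  [8] u=3 | in [-6,3] | out [-5,4] | prev [-5,2] | push {2}
  [9] u=0 | in [-6,3] | out [-6,5] | prev [-6,3] | push {3}
  [10] u=1 | in [-6,5] | out [-6,5] | prev [-6,3] | push {0}
  [11] u=2 | in [-6,5] | out [-6,5] | prev [-6,3] | push {1}
  [12] u=3 | in [-6,5] | out [-5,6] | prev [-5,4] | push {2}
  [13] u=0 | in [-6,5] | out [-6,6] | prev [-6,5] | push {3}
  [14] u=1 | in [-6,6] | out [-6,6] | prev [-6,5] | push {0}
  [15] u=2 | in [-6,6] | out [-6,6] | prev [-6,5] | push {1}
  [16] u=3 | in [-6,6] | out [-5,6] | ==
  [17] u=0 | in [-6,6] | out [-6,6] | ==
  [18] u=1 | in [-6,6] | out [-6,6] | ==

Converged values:
  [0] [-6,6]
  [1] [-6,6]
  [2] [-6,6]
  [3] [-5,6]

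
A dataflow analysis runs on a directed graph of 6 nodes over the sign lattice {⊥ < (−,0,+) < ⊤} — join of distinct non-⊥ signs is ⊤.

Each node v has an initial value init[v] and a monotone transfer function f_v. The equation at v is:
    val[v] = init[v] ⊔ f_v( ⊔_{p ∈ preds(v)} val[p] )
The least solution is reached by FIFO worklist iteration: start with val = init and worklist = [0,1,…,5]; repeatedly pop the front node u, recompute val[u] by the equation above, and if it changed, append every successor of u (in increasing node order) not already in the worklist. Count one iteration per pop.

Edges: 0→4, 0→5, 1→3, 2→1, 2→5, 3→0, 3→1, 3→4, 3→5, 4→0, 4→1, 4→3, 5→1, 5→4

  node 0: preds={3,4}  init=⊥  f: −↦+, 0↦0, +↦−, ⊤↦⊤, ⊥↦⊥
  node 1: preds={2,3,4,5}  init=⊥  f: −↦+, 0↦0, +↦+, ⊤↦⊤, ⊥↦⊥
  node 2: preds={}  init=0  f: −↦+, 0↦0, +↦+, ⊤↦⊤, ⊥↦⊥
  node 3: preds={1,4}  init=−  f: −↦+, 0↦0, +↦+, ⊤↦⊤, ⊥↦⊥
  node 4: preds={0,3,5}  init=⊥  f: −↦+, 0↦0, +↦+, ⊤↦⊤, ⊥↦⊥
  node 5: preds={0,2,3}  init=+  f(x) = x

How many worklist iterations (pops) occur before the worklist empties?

11

Worklist (11 pops):
  #1 pop 0: in=− → + (was ⊥); enqueue []
  #2 pop 1: in=⊤ → ⊤ (was ⊥); enqueue []
  #3 pop 2: in=⊥ → 0 (no change)
  #4 pop 3: in=⊤ → ⊤ (was −); enqueue [0,1]
  #5 pop 4: in=⊤ → ⊤ (was ⊥); enqueue [3]
  #6 pop 5: in=⊤ → ⊤ (was +); enqueue [4]
  #7 pop 0: in=⊤ → ⊤ (was +); enqueue [5]
  #8 pop 1: in=⊤ → ⊤ (no change)
  #9 pop 3: in=⊤ → ⊤ (no change)
  #10 pop 4: in=⊤ → ⊤ (no change)
  #11 pop 5: in=⊤ → ⊤ (no change)

Fixpoint:
  val[0] = ⊤
  val[1] = ⊤
  val[2] = 0
  val[3] = ⊤
  val[4] = ⊤
  val[5] = ⊤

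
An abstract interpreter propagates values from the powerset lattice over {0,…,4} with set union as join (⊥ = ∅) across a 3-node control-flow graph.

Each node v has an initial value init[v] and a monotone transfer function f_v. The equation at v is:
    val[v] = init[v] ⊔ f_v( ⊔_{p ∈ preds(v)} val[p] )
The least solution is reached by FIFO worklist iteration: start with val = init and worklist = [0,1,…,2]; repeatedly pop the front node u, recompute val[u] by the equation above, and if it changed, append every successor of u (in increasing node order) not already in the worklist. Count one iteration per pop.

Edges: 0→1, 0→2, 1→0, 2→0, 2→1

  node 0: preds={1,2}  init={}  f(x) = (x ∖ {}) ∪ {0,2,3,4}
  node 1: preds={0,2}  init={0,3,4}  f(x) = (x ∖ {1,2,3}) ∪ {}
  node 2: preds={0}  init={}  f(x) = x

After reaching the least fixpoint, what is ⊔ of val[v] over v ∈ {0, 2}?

Trace (5 dequeues):
  [1] u=0 | in {0,3,4} | out {0,2,3,4} | prev {} | push {}
  [2] u=1 | in {0,2,3,4} | out {0,3,4} | ==
  [3] u=2 | in {0,2,3,4} | out {0,2,3,4} | prev {} | push {0,1}
  [4] u=0 | in {0,2,3,4} | out {0,2,3,4} | ==
  [5] u=1 | in {0,2,3,4} | out {0,3,4} | ==

Converged values:
  [0] {0,2,3,4}
  [1] {0,3,4}
  [2] {0,2,3,4}

{0,2,3,4}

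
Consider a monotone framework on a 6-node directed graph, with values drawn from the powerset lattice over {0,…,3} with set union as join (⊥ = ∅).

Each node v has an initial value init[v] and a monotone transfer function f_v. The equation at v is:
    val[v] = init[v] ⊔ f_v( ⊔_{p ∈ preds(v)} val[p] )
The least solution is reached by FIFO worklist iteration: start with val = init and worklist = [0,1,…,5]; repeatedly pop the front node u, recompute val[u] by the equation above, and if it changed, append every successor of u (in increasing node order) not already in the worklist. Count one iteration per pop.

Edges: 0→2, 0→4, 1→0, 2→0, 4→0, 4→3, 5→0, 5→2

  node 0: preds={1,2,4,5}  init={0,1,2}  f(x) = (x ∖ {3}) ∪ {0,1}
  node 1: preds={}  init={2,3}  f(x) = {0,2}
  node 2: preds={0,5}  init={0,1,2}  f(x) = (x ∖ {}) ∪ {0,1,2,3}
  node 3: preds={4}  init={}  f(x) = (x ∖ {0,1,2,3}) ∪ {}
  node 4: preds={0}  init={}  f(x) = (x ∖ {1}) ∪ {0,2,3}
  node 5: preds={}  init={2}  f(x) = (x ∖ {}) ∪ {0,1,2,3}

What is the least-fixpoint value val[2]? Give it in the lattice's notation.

{0,1,2,3}

Iteration log — 9 steps:
  step 1. node 0  ⊔preds={0,1,2,3}  new={0,1,2}  stable
  step 2. node 1  ⊔preds={}  new={0,2,3}  old={2,3}  +wl: 0
  step 3. node 2  ⊔preds={0,1,2}  new={0,1,2,3}  old={0,1,2}  +wl: 
  step 4. node 3  ⊔preds={}  new={}  stable
  step 5. node 4  ⊔preds={0,1,2}  new={0,2,3}  old={}  +wl: 3
  step 6. node 5  ⊔preds={}  new={0,1,2,3}  old={2}  +wl: 2
  step 7. node 0  ⊔preds={0,1,2,3}  new={0,1,2}  stable
  step 8. node 3  ⊔preds={0,2,3}  new={}  stable
  step 9. node 2  ⊔preds={0,1,2,3}  new={0,1,2,3}  stable

Least fixpoint reached:
  node 0: {0,1,2}
  node 1: {0,2,3}
  node 2: {0,1,2,3}
  node 3: {}
  node 4: {0,2,3}
  node 5: {0,1,2,3}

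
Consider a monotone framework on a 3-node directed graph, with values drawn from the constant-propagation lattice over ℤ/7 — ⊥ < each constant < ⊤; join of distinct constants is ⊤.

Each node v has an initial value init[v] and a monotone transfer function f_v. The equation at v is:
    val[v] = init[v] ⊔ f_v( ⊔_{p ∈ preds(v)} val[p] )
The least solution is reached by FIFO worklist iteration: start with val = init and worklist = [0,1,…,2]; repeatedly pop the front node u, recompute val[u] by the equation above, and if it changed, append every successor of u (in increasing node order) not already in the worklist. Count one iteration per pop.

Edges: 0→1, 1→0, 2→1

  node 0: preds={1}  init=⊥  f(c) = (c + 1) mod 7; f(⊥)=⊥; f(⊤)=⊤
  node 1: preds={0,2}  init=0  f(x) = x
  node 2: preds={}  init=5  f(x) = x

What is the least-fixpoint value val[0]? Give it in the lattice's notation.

⊤

Iteration log — 5 steps:
  step 1. node 0  ⊔preds=0  new=1  old=⊥  +wl: 
  step 2. node 1  ⊔preds=⊤  new=⊤  old=0  +wl: 0
  step 3. node 2  ⊔preds=⊥  new=5  stable
  step 4. node 0  ⊔preds=⊤  new=⊤  old=1  +wl: 1
  step 5. node 1  ⊔preds=⊤  new=⊤  stable

Least fixpoint reached:
  node 0: ⊤
  node 1: ⊤
  node 2: 5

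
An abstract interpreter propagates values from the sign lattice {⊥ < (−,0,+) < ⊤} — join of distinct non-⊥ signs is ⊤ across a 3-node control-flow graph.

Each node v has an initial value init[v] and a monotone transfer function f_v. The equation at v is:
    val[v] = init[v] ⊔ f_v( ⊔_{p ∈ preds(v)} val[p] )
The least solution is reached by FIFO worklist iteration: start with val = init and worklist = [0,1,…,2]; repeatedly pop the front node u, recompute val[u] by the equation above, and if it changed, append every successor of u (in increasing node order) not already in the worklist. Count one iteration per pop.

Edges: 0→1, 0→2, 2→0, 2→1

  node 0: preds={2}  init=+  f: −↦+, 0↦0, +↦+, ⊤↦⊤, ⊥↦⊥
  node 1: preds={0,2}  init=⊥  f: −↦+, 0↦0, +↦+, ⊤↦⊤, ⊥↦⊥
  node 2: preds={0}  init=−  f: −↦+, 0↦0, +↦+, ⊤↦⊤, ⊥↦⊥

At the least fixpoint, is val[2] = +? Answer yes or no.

no

Trace (6 dequeues):
  [1] u=0 | in − | out + | ==
  [2] u=1 | in ⊤ | out ⊤ | prev ⊥ | push {}
  [3] u=2 | in + | out ⊤ | prev − | push {0,1}
  [4] u=0 | in ⊤ | out ⊤ | prev + | push {2}
  [5] u=1 | in ⊤ | out ⊤ | ==
  [6] u=2 | in ⊤ | out ⊤ | ==

Converged values:
  [0] ⊤
  [1] ⊤
  [2] ⊤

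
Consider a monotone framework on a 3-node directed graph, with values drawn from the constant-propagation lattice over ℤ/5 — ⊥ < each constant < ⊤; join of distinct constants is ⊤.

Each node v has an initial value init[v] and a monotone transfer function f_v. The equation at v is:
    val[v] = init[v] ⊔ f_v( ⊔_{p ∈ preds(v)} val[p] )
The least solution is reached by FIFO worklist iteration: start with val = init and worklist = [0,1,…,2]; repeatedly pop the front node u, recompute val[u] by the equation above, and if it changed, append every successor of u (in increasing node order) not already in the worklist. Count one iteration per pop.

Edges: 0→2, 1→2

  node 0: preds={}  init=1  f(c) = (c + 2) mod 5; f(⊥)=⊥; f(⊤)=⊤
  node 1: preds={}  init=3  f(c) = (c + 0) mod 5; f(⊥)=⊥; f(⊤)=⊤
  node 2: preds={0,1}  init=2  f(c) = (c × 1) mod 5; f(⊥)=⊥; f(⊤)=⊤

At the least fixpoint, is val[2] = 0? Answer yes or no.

Worklist (3 pops):
  #1 pop 0: in=⊥ → 1 (no change)
  #2 pop 1: in=⊥ → 3 (no change)
  #3 pop 2: in=⊤ → ⊤ (was 2); enqueue []

Fixpoint:
  val[0] = 1
  val[1] = 3
  val[2] = ⊤

no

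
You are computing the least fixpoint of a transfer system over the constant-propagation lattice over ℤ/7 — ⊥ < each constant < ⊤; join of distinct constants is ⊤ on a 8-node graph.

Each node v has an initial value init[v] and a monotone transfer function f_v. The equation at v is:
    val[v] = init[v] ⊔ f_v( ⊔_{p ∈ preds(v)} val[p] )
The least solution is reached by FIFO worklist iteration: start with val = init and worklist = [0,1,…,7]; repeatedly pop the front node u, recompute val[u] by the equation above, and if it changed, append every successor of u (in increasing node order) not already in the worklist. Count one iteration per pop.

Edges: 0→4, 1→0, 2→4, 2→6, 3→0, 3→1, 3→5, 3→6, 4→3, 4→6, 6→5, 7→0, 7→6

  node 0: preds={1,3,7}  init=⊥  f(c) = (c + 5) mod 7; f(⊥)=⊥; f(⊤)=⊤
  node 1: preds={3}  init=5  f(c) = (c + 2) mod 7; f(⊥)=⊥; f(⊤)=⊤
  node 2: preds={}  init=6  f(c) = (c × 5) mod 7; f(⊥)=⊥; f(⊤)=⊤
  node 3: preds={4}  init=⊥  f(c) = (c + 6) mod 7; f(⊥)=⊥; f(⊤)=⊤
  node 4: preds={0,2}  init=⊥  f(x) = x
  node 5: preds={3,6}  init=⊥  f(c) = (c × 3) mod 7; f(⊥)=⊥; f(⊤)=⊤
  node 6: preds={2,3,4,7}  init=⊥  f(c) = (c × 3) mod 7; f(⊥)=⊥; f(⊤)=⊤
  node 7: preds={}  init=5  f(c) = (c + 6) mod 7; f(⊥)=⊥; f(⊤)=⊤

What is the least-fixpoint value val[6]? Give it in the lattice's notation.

Worklist (15 pops):
  #1 pop 0: in=5 → 3 (was ⊥); enqueue []
  #2 pop 1: in=⊥ → 5 (no change)
  #3 pop 2: in=⊥ → 6 (no change)
  #4 pop 3: in=⊥ → ⊥ (no change)
  #5 pop 4: in=⊤ → ⊤ (was ⊥); enqueue [3]
  #6 pop 5: in=⊥ → ⊥ (no change)
  #7 pop 6: in=⊤ → ⊤ (was ⊥); enqueue [5]
  #8 pop 7: in=⊥ → 5 (no change)
  #9 pop 3: in=⊤ → ⊤ (was ⊥); enqueue [0,1,6]
  #10 pop 5: in=⊤ → ⊤ (was ⊥); enqueue []
  #11 pop 0: in=⊤ → ⊤ (was 3); enqueue [4]
  #12 pop 1: in=⊤ → ⊤ (was 5); enqueue [0]
  #13 pop 6: in=⊤ → ⊤ (no change)
  #14 pop 4: in=⊤ → ⊤ (no change)
  #15 pop 0: in=⊤ → ⊤ (no change)

Fixpoint:
  val[0] = ⊤
  val[1] = ⊤
  val[2] = 6
  val[3] = ⊤
  val[4] = ⊤
  val[5] = ⊤
  val[6] = ⊤
  val[7] = 5

⊤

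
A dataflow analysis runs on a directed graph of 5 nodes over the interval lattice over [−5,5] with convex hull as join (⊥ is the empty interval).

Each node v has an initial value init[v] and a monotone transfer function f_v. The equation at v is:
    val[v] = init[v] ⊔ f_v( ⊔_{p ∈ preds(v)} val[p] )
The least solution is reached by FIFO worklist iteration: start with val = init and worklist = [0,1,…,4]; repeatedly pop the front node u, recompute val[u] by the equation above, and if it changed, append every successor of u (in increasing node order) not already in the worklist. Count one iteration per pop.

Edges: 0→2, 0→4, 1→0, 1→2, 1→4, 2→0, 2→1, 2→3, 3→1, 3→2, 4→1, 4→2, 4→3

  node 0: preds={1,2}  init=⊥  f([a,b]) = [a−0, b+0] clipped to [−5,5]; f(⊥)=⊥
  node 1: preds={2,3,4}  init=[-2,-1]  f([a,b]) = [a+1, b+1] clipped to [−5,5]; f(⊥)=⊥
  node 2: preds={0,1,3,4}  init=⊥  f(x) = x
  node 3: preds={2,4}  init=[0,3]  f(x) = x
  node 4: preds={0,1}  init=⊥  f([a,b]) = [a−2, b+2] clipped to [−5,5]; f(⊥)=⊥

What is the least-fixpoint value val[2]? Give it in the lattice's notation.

Iteration log — 19 steps:
  step 1. node 0  ⊔preds=[-2,-1]  new=[-2,-1]  old=⊥  +wl: 
  step 2. node 1  ⊔preds=[0,3]  new=[-2,4]  old=[-2,-1]  +wl: 0
  step 3. node 2  ⊔preds=[-2,4]  new=[-2,4]  old=⊥  +wl: 1
  step 4. node 3  ⊔preds=[-2,4]  new=[-2,4]  old=[0,3]  +wl: 2
  step 5. node 4  ⊔preds=[-2,4]  new=[-4,5]  old=⊥  +wl: 3
  step 6. node 0  ⊔preds=[-2,4]  new=[-2,4]  old=[-2,-1]  +wl: 4
  step 7. node 1  ⊔preds=[-4,5]  new=[-3,5]  old=[-2,4]  +wl: 0
  step 8. node 2  ⊔preds=[-4,5]  new=[-4,5]  old=[-2,4]  +wl: 1
  step 9. node 3  ⊔preds=[-4,5]  new=[-4,5]  old=[-2,4]  +wl: 2
  step 10. node 4  ⊔preds=[-3,5]  new=[-5,5]  old=[-4,5]  +wl: 3
  step 11. node 0  ⊔preds=[-4,5]  new=[-4,5]  old=[-2,4]  +wl: 4
  step 12. node 1  ⊔preds=[-5,5]  new=[-4,5]  old=[-3,5]  +wl: 0
  step 13. node 2  ⊔preds=[-5,5]  new=[-5,5]  old=[-4,5]  +wl: 1
  step 14. node 3  ⊔preds=[-5,5]  new=[-5,5]  old=[-4,5]  +wl: 2
  step 15. node 4  ⊔preds=[-4,5]  new=[-5,5]  stable
  step 16. node 0  ⊔preds=[-5,5]  new=[-5,5]  old=[-4,5]  +wl: 4
  step 17. node 1  ⊔preds=[-5,5]  new=[-4,5]  stable
  step 18. node 2  ⊔preds=[-5,5]  new=[-5,5]  stable
  step 19. node 4  ⊔preds=[-5,5]  new=[-5,5]  stable

Least fixpoint reached:
  node 0: [-5,5]
  node 1: [-4,5]
  node 2: [-5,5]
  node 3: [-5,5]
  node 4: [-5,5]

[-5,5]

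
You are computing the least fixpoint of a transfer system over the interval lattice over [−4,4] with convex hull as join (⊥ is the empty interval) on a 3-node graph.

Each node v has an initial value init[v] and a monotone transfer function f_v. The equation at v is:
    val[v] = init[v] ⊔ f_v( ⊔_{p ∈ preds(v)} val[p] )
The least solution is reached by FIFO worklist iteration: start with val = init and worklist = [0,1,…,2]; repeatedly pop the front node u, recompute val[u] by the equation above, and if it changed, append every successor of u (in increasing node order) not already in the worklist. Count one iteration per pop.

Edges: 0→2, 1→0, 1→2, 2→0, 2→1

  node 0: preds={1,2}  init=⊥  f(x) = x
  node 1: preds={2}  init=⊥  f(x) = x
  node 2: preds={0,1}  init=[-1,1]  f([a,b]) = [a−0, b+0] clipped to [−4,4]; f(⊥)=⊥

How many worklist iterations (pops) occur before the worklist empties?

Iteration log — 4 steps:
  step 1. node 0  ⊔preds=[-1,1]  new=[-1,1]  old=⊥  +wl: 
  step 2. node 1  ⊔preds=[-1,1]  new=[-1,1]  old=⊥  +wl: 0
  step 3. node 2  ⊔preds=[-1,1]  new=[-1,1]  stable
  step 4. node 0  ⊔preds=[-1,1]  new=[-1,1]  stable

Least fixpoint reached:
  node 0: [-1,1]
  node 1: [-1,1]
  node 2: [-1,1]

4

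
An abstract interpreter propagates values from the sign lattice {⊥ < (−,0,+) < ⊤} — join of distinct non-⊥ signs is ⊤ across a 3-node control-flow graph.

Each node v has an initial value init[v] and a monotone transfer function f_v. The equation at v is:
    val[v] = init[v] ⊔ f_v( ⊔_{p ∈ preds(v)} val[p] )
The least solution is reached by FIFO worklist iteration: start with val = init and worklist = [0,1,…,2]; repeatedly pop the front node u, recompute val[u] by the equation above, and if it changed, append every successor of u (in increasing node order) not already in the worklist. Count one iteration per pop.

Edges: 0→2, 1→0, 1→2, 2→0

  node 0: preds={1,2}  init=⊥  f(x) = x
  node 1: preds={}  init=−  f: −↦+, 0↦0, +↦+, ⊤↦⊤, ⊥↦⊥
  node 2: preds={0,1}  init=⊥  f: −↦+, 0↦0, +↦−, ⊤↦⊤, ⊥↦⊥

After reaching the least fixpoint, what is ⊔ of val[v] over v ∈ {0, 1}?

⊤

Worklist (6 pops):
  #1 pop 0: in=− → − (was ⊥); enqueue []
  #2 pop 1: in=⊥ → − (no change)
  #3 pop 2: in=− → + (was ⊥); enqueue [0]
  #4 pop 0: in=⊤ → ⊤ (was −); enqueue [2]
  #5 pop 2: in=⊤ → ⊤ (was +); enqueue [0]
  #6 pop 0: in=⊤ → ⊤ (no change)

Fixpoint:
  val[0] = ⊤
  val[1] = −
  val[2] = ⊤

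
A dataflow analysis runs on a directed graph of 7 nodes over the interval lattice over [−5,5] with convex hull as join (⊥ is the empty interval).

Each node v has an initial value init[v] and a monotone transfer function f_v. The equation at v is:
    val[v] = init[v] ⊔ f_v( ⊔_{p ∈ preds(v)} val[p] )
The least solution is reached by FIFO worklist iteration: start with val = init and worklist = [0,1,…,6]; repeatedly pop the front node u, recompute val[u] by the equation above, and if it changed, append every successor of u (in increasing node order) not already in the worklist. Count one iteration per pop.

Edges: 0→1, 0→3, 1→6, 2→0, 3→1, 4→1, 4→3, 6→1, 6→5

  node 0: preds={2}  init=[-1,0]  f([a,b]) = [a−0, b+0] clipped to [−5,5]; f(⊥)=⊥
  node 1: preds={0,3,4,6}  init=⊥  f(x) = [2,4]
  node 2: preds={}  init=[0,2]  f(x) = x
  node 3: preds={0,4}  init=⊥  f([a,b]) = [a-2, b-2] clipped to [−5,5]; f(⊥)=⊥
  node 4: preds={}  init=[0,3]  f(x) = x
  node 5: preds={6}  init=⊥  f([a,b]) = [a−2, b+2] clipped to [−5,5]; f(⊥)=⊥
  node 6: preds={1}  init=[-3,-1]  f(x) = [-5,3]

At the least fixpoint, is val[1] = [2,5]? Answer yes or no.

Trace (9 dequeues):
  [1] u=0 | in [0,2] | out [-1,2] | prev [-1,0] | push {}
  [2] u=1 | in [-3,3] | out [2,4] | prev ⊥ | push {}
  [3] u=2 | in ⊥ | out [0,2] | ==
  [4] u=3 | in [-1,3] | out [-3,1] | prev ⊥ | push {1}
  [5] u=4 | in ⊥ | out [0,3] | ==
  [6] u=5 | in [-3,-1] | out [-5,1] | prev ⊥ | push {}
  [7] u=6 | in [2,4] | out [-5,3] | prev [-3,-1] | push {5}
  [8] u=1 | in [-5,3] | out [2,4] | ==
  [9] u=5 | in [-5,3] | out [-5,5] | prev [-5,1] | push {}

Converged values:
  [0] [-1,2]
  [1] [2,4]
  [2] [0,2]
  [3] [-3,1]
  [4] [0,3]
  [5] [-5,5]
  [6] [-5,3]

no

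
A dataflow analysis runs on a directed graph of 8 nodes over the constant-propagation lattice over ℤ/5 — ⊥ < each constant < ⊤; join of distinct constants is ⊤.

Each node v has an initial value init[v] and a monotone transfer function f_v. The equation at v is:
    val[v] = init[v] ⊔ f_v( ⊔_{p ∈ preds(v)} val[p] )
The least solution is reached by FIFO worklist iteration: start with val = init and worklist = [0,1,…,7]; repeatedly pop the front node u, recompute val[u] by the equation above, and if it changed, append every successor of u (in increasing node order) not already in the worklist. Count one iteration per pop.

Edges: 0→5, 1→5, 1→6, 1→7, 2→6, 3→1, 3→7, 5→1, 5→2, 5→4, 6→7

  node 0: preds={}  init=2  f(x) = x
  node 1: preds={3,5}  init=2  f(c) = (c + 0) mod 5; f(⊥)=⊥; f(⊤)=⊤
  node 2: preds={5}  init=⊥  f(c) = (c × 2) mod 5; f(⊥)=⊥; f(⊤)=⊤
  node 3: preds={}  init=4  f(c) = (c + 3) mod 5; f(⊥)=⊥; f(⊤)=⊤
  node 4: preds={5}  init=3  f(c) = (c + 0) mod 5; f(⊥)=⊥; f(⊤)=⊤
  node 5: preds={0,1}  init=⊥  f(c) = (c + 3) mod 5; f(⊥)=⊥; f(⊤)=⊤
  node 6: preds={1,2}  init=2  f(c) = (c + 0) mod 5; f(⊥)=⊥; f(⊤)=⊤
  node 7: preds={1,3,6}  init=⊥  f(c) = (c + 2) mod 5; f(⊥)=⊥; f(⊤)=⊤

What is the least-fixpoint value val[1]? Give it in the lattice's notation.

⊤

Iteration log — 12 steps:
  step 1. node 0  ⊔preds=⊥  new=2  stable
  step 2. node 1  ⊔preds=4  new=⊤  old=2  +wl: 
  step 3. node 2  ⊔preds=⊥  new=⊥  stable
  step 4. node 3  ⊔preds=⊥  new=4  stable
  step 5. node 4  ⊔preds=⊥  new=3  stable
  step 6. node 5  ⊔preds=⊤  new=⊤  old=⊥  +wl: 1,2,4
  step 7. node 6  ⊔preds=⊤  new=⊤  old=2  +wl: 
  step 8. node 7  ⊔preds=⊤  new=⊤  old=⊥  +wl: 
  step 9. node 1  ⊔preds=⊤  new=⊤  stable
  step 10. node 2  ⊔preds=⊤  new=⊤  old=⊥  +wl: 6
  step 11. node 4  ⊔preds=⊤  new=⊤  old=3  +wl: 
  step 12. node 6  ⊔preds=⊤  new=⊤  stable

Least fixpoint reached:
  node 0: 2
  node 1: ⊤
  node 2: ⊤
  node 3: 4
  node 4: ⊤
  node 5: ⊤
  node 6: ⊤
  node 7: ⊤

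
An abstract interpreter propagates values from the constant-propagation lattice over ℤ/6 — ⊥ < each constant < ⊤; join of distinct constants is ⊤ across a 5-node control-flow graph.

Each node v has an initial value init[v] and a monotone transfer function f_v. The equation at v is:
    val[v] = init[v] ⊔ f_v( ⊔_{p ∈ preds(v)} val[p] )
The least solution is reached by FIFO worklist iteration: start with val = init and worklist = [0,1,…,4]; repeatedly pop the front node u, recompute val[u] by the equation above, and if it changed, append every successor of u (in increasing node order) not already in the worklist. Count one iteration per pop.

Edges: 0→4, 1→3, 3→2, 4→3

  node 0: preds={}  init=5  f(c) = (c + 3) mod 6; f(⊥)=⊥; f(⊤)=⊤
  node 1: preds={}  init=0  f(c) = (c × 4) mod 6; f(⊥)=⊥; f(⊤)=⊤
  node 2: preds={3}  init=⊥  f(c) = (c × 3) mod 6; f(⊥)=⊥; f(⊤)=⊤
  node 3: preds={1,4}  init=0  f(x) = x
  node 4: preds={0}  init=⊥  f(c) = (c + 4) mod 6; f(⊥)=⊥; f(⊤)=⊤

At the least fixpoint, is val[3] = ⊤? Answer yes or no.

Worklist (7 pops):
  #1 pop 0: in=⊥ → 5 (no change)
  #2 pop 1: in=⊥ → 0 (no change)
  #3 pop 2: in=0 → 0 (was ⊥); enqueue []
  #4 pop 3: in=0 → 0 (no change)
  #5 pop 4: in=5 → 3 (was ⊥); enqueue [3]
  #6 pop 3: in=⊤ → ⊤ (was 0); enqueue [2]
  #7 pop 2: in=⊤ → ⊤ (was 0); enqueue []

Fixpoint:
  val[0] = 5
  val[1] = 0
  val[2] = ⊤
  val[3] = ⊤
  val[4] = 3

yes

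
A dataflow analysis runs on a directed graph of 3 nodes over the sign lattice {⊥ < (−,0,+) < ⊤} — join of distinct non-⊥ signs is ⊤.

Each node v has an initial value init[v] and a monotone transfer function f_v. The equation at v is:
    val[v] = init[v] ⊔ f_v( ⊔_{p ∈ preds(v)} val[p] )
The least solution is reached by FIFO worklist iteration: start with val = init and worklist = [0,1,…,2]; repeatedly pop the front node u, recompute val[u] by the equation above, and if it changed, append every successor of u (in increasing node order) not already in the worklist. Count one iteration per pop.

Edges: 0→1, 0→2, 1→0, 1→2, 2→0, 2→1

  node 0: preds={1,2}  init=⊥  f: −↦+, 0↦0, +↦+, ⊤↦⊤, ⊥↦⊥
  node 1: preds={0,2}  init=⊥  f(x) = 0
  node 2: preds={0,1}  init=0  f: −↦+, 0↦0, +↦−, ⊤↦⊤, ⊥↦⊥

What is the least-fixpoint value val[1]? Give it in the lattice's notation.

Iteration log — 4 steps:
  step 1. node 0  ⊔preds=0  new=0  old=⊥  +wl: 
  step 2. node 1  ⊔preds=0  new=0  old=⊥  +wl: 0
  step 3. node 2  ⊔preds=0  new=0  stable
  step 4. node 0  ⊔preds=0  new=0  stable

Least fixpoint reached:
  node 0: 0
  node 1: 0
  node 2: 0

0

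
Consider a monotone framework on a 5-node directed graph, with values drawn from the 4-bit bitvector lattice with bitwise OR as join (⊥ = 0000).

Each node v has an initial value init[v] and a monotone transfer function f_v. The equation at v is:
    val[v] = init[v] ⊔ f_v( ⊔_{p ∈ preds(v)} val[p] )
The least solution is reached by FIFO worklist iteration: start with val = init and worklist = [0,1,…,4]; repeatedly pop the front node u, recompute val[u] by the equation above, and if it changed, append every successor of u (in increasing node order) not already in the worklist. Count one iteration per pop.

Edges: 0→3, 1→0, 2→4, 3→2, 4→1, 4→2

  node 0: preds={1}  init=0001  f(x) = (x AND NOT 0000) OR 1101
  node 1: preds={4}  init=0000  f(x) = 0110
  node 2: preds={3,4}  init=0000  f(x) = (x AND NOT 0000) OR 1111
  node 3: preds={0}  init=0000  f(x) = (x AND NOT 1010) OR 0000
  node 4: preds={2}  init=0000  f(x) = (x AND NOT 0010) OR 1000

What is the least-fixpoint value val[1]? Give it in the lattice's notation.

0110

Iteration log — 9 steps:
  step 1. node 0  ⊔preds=0000  new=1101  old=0001  +wl: 
  step 2. node 1  ⊔preds=0000  new=0110  old=0000  +wl: 0
  step 3. node 2  ⊔preds=0000  new=1111  old=0000  +wl: 
  step 4. node 3  ⊔preds=1101  new=0101  old=0000  +wl: 2
  step 5. node 4  ⊔preds=1111  new=1101  old=0000  +wl: 1
  step 6. node 0  ⊔preds=0110  new=1111  old=1101  +wl: 3
  step 7. node 2  ⊔preds=1101  new=1111  stable
  step 8. node 1  ⊔preds=1101  new=0110  stable
  step 9. node 3  ⊔preds=1111  new=0101  stable

Least fixpoint reached:
  node 0: 1111
  node 1: 0110
  node 2: 1111
  node 3: 0101
  node 4: 1101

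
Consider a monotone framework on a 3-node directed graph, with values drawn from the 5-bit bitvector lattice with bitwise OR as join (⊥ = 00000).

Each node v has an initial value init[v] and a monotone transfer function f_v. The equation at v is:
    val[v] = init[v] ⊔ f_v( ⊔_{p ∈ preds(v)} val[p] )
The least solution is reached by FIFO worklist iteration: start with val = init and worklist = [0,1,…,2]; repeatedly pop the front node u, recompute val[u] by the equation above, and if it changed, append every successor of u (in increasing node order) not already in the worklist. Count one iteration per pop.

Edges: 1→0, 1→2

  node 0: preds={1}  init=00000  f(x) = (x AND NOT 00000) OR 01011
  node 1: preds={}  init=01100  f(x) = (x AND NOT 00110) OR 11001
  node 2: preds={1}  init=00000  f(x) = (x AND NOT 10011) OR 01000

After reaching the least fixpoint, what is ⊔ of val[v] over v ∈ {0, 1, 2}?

Trace (4 dequeues):
  [1] u=0 | in 01100 | out 01111 | prev 00000 | push {}
  [2] u=1 | in 00000 | out 11101 | prev 01100 | push {0}
  [3] u=2 | in 11101 | out 01100 | prev 00000 | push {}
  [4] u=0 | in 11101 | out 11111 | prev 01111 | push {}

Converged values:
  [0] 11111
  [1] 11101
  [2] 01100

11111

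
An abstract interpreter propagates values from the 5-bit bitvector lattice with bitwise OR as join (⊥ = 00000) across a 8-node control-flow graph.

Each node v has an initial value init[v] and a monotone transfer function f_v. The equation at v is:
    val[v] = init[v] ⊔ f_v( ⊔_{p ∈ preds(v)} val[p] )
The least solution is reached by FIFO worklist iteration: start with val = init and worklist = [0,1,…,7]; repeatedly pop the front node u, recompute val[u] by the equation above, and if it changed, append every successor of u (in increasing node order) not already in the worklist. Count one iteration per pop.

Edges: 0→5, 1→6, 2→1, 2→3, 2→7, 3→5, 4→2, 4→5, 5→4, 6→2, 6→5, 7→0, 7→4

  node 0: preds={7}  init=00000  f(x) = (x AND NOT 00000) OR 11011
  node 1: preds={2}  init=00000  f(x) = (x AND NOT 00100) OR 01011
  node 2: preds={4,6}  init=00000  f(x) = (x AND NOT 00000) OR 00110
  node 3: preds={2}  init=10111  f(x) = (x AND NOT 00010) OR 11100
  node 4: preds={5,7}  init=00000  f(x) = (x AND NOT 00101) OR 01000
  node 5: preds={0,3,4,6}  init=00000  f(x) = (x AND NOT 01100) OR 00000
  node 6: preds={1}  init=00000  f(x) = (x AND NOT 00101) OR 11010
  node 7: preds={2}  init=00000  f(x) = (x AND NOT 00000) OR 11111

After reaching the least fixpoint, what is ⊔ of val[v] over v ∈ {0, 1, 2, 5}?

Iteration log — 19 steps:
  step 1. node 0  ⊔preds=00000  new=11011  old=00000  +wl: 
  step 2. node 1  ⊔preds=00000  new=01011  old=00000  +wl: 
  step 3. node 2  ⊔preds=00000  new=00110  old=00000  +wl: 1
  step 4. node 3  ⊔preds=00110  new=11111  old=10111  +wl: 
  step 5. node 4  ⊔preds=00000  new=01000  old=00000  +wl: 2
  step 6. node 5  ⊔preds=11111  new=10011  old=00000  +wl: 4
  step 7. node 6  ⊔preds=01011  new=11010  old=00000  +wl: 5
  step 8. node 7  ⊔preds=00110  new=11111  old=00000  +wl: 0
  step 9. node 1  ⊔preds=00110  new=01011  stable
  step 10. node 2  ⊔preds=11010  new=11110  old=00110  +wl: 1,3,7
  step 11. node 4  ⊔preds=11111  new=11010  old=01000  +wl: 2
  step 12. node 5  ⊔preds=11111  new=10011  stable
  step 13. node 0  ⊔preds=11111  new=11111  old=11011  +wl: 5
  step 14. node 1  ⊔preds=11110  new=11011  old=01011  +wl: 6
  step 15. node 3  ⊔preds=11110  new=11111  stable
  step 16. node 7  ⊔preds=11110  new=11111  stable
  step 17. node 2  ⊔preds=11010  new=11110  stable
  step 18. node 5  ⊔preds=11111  new=10011  stable
  step 19. node 6  ⊔preds=11011  new=11010  stable

Least fixpoint reached:
  node 0: 11111
  node 1: 11011
  node 2: 11110
  node 3: 11111
  node 4: 11010
  node 5: 10011
  node 6: 11010
  node 7: 11111

11111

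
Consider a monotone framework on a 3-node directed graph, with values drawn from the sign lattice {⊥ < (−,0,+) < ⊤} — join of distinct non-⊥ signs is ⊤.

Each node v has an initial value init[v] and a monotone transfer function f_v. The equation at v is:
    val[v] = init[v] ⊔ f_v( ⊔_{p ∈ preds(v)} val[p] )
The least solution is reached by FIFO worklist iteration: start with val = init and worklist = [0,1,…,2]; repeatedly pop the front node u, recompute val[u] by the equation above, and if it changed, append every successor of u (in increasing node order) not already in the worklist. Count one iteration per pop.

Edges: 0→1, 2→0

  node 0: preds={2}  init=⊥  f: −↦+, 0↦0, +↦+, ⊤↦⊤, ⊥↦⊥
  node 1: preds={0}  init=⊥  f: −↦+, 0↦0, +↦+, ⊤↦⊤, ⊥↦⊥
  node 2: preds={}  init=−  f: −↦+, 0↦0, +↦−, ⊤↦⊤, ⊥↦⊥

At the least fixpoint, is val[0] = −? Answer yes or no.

Trace (3 dequeues):
  [1] u=0 | in − | out + | prev ⊥ | push {}
  [2] u=1 | in + | out + | prev ⊥ | push {}
  [3] u=2 | in ⊥ | out − | ==

Converged values:
  [0] +
  [1] +
  [2] −

no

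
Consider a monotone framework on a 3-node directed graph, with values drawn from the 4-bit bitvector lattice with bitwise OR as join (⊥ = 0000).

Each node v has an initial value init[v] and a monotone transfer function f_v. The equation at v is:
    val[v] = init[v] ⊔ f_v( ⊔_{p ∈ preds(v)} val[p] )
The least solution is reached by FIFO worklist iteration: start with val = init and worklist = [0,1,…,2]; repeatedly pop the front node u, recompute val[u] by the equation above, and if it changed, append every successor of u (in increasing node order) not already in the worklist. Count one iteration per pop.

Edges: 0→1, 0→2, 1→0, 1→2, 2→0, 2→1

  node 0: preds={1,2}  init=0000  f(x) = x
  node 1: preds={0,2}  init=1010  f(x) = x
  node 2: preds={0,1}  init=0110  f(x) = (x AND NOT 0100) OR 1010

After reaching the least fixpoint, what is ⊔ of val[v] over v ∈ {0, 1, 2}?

1110

Worklist (5 pops):
  #1 pop 0: in=1110 → 1110 (was 0000); enqueue []
  #2 pop 1: in=1110 → 1110 (was 1010); enqueue [0]
  #3 pop 2: in=1110 → 1110 (was 0110); enqueue [1]
  #4 pop 0: in=1110 → 1110 (no change)
  #5 pop 1: in=1110 → 1110 (no change)

Fixpoint:
  val[0] = 1110
  val[1] = 1110
  val[2] = 1110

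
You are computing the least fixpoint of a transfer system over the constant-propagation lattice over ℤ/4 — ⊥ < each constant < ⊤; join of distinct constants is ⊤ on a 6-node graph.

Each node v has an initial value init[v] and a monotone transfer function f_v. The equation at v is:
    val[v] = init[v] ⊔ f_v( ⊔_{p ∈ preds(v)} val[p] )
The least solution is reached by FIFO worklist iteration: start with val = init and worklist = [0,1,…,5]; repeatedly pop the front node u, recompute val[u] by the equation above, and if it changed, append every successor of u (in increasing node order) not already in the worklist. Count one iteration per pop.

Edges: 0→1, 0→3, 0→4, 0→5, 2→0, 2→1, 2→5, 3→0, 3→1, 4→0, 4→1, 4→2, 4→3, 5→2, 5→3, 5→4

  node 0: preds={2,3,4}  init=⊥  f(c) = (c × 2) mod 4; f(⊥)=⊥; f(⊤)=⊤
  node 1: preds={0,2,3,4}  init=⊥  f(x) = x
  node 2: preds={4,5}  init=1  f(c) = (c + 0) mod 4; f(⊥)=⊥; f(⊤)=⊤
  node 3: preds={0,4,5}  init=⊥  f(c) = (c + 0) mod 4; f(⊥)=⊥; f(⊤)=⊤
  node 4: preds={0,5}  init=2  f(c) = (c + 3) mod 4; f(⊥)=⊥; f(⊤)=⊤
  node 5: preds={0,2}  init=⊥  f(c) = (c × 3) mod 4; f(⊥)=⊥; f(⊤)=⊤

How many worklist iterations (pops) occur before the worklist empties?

11

Trace (11 dequeues):
  [1] u=0 | in ⊤ | out ⊤ | prev ⊥ | push {}
  [2] u=1 | in ⊤ | out ⊤ | prev ⊥ | push {}
  [3] u=2 | in 2 | out ⊤ | prev 1 | push {0,1}
  [4] u=3 | in ⊤ | out ⊤ | prev ⊥ | push {}
  [5] u=4 | in ⊤ | out ⊤ | prev 2 | push {2,3}
  [6] u=5 | in ⊤ | out ⊤ | prev ⊥ | push {4}
  [7] u=0 | in ⊤ | out ⊤ | ==
  [8] u=1 | in ⊤ | out ⊤ | ==
  [9] u=2 | in ⊤ | out ⊤ | ==
  [10] u=3 | in ⊤ | out ⊤ | ==
  [11] u=4 | in ⊤ | out ⊤ | ==

Converged values:
  [0] ⊤
  [1] ⊤
  [2] ⊤
  [3] ⊤
  [4] ⊤
  [5] ⊤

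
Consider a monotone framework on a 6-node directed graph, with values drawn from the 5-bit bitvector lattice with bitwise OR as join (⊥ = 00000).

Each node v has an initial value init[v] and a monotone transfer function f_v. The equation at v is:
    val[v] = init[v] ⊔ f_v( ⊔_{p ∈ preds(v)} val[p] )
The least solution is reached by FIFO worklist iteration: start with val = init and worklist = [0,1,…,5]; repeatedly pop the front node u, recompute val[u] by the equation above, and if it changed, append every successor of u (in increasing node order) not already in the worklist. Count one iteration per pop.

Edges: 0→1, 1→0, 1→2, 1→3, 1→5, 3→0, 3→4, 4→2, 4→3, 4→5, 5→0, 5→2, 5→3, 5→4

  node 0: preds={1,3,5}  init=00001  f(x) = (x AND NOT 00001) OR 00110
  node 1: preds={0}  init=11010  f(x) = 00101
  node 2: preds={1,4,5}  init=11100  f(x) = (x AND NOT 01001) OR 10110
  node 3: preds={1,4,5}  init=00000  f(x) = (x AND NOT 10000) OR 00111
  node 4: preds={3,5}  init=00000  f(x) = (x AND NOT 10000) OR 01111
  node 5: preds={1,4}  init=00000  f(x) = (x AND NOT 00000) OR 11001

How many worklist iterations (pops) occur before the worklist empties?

10

Worklist (10 pops):
  #1 pop 0: in=11010 → 11111 (was 00001); enqueue []
  #2 pop 1: in=11111 → 11111 (was 11010); enqueue [0]
  #3 pop 2: in=11111 → 11110 (was 11100); enqueue []
  #4 pop 3: in=11111 → 01111 (was 00000); enqueue []
  #5 pop 4: in=01111 → 01111 (was 00000); enqueue [2,3]
  #6 pop 5: in=11111 → 11111 (was 00000); enqueue [4]
  #7 pop 0: in=11111 → 11111 (no change)
  #8 pop 2: in=11111 → 11110 (no change)
  #9 pop 3: in=11111 → 01111 (no change)
  #10 pop 4: in=11111 → 01111 (no change)

Fixpoint:
  val[0] = 11111
  val[1] = 11111
  val[2] = 11110
  val[3] = 01111
  val[4] = 01111
  val[5] = 11111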